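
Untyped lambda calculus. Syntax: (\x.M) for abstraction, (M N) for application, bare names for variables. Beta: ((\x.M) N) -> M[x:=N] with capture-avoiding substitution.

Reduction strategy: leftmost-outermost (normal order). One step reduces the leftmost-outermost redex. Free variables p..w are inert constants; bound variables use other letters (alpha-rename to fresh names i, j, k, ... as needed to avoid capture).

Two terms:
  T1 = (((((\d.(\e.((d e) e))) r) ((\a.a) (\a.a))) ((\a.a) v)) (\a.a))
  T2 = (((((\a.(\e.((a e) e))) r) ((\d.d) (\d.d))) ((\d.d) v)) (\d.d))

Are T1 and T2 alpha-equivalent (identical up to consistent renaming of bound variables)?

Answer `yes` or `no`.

Answer: yes

Derivation:
Term 1: (((((\d.(\e.((d e) e))) r) ((\a.a) (\a.a))) ((\a.a) v)) (\a.a))
Term 2: (((((\a.(\e.((a e) e))) r) ((\d.d) (\d.d))) ((\d.d) v)) (\d.d))
Alpha-equivalence: compare structure up to binder renaming.
Result: True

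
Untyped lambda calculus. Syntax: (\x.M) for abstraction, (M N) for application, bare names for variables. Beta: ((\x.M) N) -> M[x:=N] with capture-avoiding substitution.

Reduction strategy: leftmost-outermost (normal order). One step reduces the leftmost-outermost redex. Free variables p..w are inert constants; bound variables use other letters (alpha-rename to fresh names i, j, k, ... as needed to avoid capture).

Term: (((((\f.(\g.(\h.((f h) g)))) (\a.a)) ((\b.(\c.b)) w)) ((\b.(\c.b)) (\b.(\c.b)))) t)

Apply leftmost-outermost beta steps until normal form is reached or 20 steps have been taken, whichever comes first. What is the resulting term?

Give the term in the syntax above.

Step 0: (((((\f.(\g.(\h.((f h) g)))) (\a.a)) ((\b.(\c.b)) w)) ((\b.(\c.b)) (\b.(\c.b)))) t)
Step 1: ((((\g.(\h.(((\a.a) h) g))) ((\b.(\c.b)) w)) ((\b.(\c.b)) (\b.(\c.b)))) t)
Step 2: (((\h.(((\a.a) h) ((\b.(\c.b)) w))) ((\b.(\c.b)) (\b.(\c.b)))) t)
Step 3: ((((\a.a) ((\b.(\c.b)) (\b.(\c.b)))) ((\b.(\c.b)) w)) t)
Step 4: ((((\b.(\c.b)) (\b.(\c.b))) ((\b.(\c.b)) w)) t)
Step 5: (((\c.(\b.(\c.b))) ((\b.(\c.b)) w)) t)
Step 6: ((\b.(\c.b)) t)
Step 7: (\c.t)

Answer: (\c.t)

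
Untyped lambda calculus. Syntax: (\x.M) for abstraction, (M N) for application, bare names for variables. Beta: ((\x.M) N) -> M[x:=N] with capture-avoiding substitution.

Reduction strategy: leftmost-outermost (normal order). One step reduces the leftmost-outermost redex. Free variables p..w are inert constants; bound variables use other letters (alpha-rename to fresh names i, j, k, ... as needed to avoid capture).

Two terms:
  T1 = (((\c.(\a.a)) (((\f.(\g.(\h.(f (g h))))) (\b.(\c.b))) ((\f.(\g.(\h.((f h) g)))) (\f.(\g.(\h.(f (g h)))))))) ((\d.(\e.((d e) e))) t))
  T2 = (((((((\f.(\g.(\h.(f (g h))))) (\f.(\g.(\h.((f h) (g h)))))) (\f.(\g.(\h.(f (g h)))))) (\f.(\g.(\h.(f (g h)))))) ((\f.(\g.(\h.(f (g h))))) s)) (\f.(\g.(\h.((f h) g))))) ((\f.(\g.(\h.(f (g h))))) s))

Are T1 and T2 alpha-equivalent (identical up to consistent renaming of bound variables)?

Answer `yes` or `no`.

Answer: no

Derivation:
Term 1: (((\c.(\a.a)) (((\f.(\g.(\h.(f (g h))))) (\b.(\c.b))) ((\f.(\g.(\h.((f h) g)))) (\f.(\g.(\h.(f (g h)))))))) ((\d.(\e.((d e) e))) t))
Term 2: (((((((\f.(\g.(\h.(f (g h))))) (\f.(\g.(\h.((f h) (g h)))))) (\f.(\g.(\h.(f (g h)))))) (\f.(\g.(\h.(f (g h)))))) ((\f.(\g.(\h.(f (g h))))) s)) (\f.(\g.(\h.((f h) g))))) ((\f.(\g.(\h.(f (g h))))) s))
Alpha-equivalence: compare structure up to binder renaming.
Result: False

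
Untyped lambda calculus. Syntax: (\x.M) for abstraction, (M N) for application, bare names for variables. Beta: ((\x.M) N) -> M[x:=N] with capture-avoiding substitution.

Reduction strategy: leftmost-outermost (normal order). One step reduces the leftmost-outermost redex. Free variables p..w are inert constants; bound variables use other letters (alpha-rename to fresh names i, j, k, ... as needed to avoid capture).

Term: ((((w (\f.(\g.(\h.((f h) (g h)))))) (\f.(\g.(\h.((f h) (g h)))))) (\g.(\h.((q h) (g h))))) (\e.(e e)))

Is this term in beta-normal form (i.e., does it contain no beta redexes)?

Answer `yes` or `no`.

Term: ((((w (\f.(\g.(\h.((f h) (g h)))))) (\f.(\g.(\h.((f h) (g h)))))) (\g.(\h.((q h) (g h))))) (\e.(e e)))
No beta redexes found.

Answer: yes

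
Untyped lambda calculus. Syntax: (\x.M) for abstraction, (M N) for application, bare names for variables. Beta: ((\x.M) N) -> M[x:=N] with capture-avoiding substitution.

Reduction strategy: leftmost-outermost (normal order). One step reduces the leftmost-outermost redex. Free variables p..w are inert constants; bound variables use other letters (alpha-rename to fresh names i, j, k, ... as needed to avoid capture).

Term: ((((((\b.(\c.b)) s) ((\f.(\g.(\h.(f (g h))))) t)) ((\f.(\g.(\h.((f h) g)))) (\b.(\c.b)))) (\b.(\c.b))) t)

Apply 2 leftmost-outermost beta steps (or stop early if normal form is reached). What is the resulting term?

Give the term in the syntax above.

Answer: (((s ((\f.(\g.(\h.((f h) g)))) (\b.(\c.b)))) (\b.(\c.b))) t)

Derivation:
Step 0: ((((((\b.(\c.b)) s) ((\f.(\g.(\h.(f (g h))))) t)) ((\f.(\g.(\h.((f h) g)))) (\b.(\c.b)))) (\b.(\c.b))) t)
Step 1: (((((\c.s) ((\f.(\g.(\h.(f (g h))))) t)) ((\f.(\g.(\h.((f h) g)))) (\b.(\c.b)))) (\b.(\c.b))) t)
Step 2: (((s ((\f.(\g.(\h.((f h) g)))) (\b.(\c.b)))) (\b.(\c.b))) t)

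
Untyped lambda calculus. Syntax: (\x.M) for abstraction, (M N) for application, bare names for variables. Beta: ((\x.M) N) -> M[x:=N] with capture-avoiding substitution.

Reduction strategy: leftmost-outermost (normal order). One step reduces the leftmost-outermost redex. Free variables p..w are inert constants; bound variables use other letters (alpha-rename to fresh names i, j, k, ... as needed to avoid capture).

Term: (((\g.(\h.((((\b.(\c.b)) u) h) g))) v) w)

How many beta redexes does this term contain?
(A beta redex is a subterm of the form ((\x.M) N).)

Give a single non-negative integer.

Term: (((\g.(\h.((((\b.(\c.b)) u) h) g))) v) w)
  Redex: ((\g.(\h.((((\b.(\c.b)) u) h) g))) v)
  Redex: ((\b.(\c.b)) u)
Total redexes: 2

Answer: 2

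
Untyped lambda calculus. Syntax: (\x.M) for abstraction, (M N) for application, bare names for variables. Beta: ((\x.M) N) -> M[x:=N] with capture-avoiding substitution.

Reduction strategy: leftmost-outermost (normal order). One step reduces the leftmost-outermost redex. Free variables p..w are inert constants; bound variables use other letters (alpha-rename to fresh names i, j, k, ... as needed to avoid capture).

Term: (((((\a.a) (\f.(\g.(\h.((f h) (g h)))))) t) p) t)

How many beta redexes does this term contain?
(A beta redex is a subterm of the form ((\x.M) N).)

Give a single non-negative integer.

Term: (((((\a.a) (\f.(\g.(\h.((f h) (g h)))))) t) p) t)
  Redex: ((\a.a) (\f.(\g.(\h.((f h) (g h))))))
Total redexes: 1

Answer: 1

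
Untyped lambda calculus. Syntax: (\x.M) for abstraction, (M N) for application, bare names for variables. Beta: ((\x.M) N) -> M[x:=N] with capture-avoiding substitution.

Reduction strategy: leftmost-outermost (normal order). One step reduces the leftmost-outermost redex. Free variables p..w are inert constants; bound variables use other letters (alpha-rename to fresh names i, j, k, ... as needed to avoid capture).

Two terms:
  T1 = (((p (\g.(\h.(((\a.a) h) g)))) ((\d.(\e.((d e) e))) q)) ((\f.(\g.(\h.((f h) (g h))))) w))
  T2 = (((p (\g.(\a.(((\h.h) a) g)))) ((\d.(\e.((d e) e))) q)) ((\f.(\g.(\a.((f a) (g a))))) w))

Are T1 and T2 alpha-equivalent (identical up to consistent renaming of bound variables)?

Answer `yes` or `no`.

Term 1: (((p (\g.(\h.(((\a.a) h) g)))) ((\d.(\e.((d e) e))) q)) ((\f.(\g.(\h.((f h) (g h))))) w))
Term 2: (((p (\g.(\a.(((\h.h) a) g)))) ((\d.(\e.((d e) e))) q)) ((\f.(\g.(\a.((f a) (g a))))) w))
Alpha-equivalence: compare structure up to binder renaming.
Result: True

Answer: yes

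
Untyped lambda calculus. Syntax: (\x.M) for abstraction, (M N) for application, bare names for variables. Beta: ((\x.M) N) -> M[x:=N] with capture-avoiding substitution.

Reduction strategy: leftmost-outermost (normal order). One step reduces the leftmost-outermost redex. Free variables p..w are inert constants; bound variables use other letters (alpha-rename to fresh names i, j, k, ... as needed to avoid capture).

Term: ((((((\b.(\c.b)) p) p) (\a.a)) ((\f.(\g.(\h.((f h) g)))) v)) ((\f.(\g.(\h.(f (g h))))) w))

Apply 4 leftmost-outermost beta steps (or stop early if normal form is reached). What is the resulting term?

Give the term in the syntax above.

Step 0: ((((((\b.(\c.b)) p) p) (\a.a)) ((\f.(\g.(\h.((f h) g)))) v)) ((\f.(\g.(\h.(f (g h))))) w))
Step 1: (((((\c.p) p) (\a.a)) ((\f.(\g.(\h.((f h) g)))) v)) ((\f.(\g.(\h.(f (g h))))) w))
Step 2: (((p (\a.a)) ((\f.(\g.(\h.((f h) g)))) v)) ((\f.(\g.(\h.(f (g h))))) w))
Step 3: (((p (\a.a)) (\g.(\h.((v h) g)))) ((\f.(\g.(\h.(f (g h))))) w))
Step 4: (((p (\a.a)) (\g.(\h.((v h) g)))) (\g.(\h.(w (g h)))))

Answer: (((p (\a.a)) (\g.(\h.((v h) g)))) (\g.(\h.(w (g h)))))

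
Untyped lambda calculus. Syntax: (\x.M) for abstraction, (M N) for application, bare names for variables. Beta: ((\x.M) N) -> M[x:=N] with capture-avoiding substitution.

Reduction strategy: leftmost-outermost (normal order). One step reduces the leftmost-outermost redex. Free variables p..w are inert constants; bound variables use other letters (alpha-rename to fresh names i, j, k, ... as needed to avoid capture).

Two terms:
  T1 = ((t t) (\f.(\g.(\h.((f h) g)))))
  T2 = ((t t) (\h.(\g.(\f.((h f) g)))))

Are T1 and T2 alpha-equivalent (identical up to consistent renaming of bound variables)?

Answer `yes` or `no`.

Term 1: ((t t) (\f.(\g.(\h.((f h) g)))))
Term 2: ((t t) (\h.(\g.(\f.((h f) g)))))
Alpha-equivalence: compare structure up to binder renaming.
Result: True

Answer: yes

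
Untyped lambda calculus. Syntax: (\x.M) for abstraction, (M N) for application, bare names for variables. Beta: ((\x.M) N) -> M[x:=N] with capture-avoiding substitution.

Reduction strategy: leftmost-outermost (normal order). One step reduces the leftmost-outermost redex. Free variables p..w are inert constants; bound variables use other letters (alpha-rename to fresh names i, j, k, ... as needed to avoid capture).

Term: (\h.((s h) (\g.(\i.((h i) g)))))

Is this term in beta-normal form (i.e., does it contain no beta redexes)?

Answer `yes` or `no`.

Term: (\h.((s h) (\g.(\i.((h i) g)))))
No beta redexes found.

Answer: yes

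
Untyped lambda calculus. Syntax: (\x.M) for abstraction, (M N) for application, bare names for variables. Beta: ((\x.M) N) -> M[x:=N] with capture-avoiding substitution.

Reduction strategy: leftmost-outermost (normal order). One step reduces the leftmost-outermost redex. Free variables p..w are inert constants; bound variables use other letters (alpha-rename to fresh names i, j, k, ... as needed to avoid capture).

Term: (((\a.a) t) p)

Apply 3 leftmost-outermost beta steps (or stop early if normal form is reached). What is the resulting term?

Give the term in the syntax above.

Answer: (t p)

Derivation:
Step 0: (((\a.a) t) p)
Step 1: (t p)
Step 2: (normal form reached)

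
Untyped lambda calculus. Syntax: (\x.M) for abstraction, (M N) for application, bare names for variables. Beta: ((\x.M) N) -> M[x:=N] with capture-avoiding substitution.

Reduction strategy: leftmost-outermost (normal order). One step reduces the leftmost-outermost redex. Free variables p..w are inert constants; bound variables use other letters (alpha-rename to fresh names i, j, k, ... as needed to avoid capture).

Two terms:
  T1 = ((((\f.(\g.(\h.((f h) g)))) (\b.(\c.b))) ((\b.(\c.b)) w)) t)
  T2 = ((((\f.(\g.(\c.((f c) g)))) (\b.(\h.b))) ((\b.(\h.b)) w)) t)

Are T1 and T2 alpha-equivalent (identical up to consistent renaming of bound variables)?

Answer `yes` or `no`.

Answer: yes

Derivation:
Term 1: ((((\f.(\g.(\h.((f h) g)))) (\b.(\c.b))) ((\b.(\c.b)) w)) t)
Term 2: ((((\f.(\g.(\c.((f c) g)))) (\b.(\h.b))) ((\b.(\h.b)) w)) t)
Alpha-equivalence: compare structure up to binder renaming.
Result: True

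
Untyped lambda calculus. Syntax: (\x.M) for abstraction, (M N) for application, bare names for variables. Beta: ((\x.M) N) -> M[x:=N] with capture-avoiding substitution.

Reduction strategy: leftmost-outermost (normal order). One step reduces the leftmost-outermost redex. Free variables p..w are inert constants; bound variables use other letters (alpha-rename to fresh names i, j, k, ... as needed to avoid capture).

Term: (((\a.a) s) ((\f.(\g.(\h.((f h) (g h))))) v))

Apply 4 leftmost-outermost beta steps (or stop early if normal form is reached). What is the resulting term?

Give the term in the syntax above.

Step 0: (((\a.a) s) ((\f.(\g.(\h.((f h) (g h))))) v))
Step 1: (s ((\f.(\g.(\h.((f h) (g h))))) v))
Step 2: (s (\g.(\h.((v h) (g h)))))
Step 3: (normal form reached)

Answer: (s (\g.(\h.((v h) (g h)))))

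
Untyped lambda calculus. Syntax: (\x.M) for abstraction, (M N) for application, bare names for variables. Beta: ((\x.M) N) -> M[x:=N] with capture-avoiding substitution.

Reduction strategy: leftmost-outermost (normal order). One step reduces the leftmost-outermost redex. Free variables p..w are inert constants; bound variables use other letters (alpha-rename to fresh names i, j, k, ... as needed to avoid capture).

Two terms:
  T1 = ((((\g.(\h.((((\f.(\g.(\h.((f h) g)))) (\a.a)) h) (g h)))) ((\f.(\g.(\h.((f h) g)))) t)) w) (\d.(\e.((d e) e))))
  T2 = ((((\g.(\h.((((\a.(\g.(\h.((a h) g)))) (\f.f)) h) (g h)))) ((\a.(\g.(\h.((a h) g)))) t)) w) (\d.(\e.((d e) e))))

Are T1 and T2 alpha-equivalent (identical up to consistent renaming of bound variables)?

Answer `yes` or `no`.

Term 1: ((((\g.(\h.((((\f.(\g.(\h.((f h) g)))) (\a.a)) h) (g h)))) ((\f.(\g.(\h.((f h) g)))) t)) w) (\d.(\e.((d e) e))))
Term 2: ((((\g.(\h.((((\a.(\g.(\h.((a h) g)))) (\f.f)) h) (g h)))) ((\a.(\g.(\h.((a h) g)))) t)) w) (\d.(\e.((d e) e))))
Alpha-equivalence: compare structure up to binder renaming.
Result: True

Answer: yes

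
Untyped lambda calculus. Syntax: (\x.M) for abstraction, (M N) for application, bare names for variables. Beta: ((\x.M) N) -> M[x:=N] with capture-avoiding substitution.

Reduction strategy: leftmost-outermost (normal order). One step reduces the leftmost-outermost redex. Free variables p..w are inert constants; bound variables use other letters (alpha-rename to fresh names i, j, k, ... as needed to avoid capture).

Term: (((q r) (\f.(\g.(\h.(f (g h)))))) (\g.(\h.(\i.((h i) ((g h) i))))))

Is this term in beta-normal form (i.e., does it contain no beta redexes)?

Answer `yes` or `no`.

Term: (((q r) (\f.(\g.(\h.(f (g h)))))) (\g.(\h.(\i.((h i) ((g h) i))))))
No beta redexes found.

Answer: yes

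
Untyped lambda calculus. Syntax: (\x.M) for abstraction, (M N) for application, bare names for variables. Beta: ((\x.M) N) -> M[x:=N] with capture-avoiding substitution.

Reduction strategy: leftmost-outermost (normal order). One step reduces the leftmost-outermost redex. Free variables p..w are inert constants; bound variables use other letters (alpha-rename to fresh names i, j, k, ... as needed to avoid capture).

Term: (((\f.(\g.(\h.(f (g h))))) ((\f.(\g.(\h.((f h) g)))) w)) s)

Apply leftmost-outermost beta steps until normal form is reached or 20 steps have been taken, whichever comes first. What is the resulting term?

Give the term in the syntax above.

Step 0: (((\f.(\g.(\h.(f (g h))))) ((\f.(\g.(\h.((f h) g)))) w)) s)
Step 1: ((\g.(\h.(((\f.(\g.(\h.((f h) g)))) w) (g h)))) s)
Step 2: (\h.(((\f.(\g.(\h.((f h) g)))) w) (s h)))
Step 3: (\h.((\g.(\h.((w h) g))) (s h)))
Step 4: (\h.(\i.((w i) (s h))))

Answer: (\h.(\i.((w i) (s h))))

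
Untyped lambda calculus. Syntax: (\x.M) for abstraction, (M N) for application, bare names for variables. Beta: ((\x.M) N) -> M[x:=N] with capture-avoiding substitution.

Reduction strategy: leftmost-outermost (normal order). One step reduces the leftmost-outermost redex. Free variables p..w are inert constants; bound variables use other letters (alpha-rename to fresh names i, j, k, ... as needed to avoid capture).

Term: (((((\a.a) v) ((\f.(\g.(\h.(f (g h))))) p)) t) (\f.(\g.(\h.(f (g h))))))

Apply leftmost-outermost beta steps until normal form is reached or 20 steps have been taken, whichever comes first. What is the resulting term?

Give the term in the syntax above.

Step 0: (((((\a.a) v) ((\f.(\g.(\h.(f (g h))))) p)) t) (\f.(\g.(\h.(f (g h))))))
Step 1: (((v ((\f.(\g.(\h.(f (g h))))) p)) t) (\f.(\g.(\h.(f (g h))))))
Step 2: (((v (\g.(\h.(p (g h))))) t) (\f.(\g.(\h.(f (g h))))))

Answer: (((v (\g.(\h.(p (g h))))) t) (\f.(\g.(\h.(f (g h))))))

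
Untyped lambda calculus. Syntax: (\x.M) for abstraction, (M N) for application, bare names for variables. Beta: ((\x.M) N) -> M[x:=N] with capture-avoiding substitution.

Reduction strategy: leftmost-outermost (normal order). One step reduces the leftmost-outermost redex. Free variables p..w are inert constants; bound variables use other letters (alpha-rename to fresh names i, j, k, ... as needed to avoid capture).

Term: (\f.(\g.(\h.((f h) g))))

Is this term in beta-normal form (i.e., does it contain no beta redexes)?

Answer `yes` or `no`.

Term: (\f.(\g.(\h.((f h) g))))
No beta redexes found.

Answer: yes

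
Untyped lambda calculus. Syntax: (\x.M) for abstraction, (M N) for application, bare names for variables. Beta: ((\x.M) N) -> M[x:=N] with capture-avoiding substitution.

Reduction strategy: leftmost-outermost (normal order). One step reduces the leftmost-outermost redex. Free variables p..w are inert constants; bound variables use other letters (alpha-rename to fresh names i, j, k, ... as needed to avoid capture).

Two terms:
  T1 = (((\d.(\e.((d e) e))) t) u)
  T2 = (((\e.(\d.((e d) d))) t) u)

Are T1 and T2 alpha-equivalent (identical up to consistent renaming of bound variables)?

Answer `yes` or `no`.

Answer: yes

Derivation:
Term 1: (((\d.(\e.((d e) e))) t) u)
Term 2: (((\e.(\d.((e d) d))) t) u)
Alpha-equivalence: compare structure up to binder renaming.
Result: True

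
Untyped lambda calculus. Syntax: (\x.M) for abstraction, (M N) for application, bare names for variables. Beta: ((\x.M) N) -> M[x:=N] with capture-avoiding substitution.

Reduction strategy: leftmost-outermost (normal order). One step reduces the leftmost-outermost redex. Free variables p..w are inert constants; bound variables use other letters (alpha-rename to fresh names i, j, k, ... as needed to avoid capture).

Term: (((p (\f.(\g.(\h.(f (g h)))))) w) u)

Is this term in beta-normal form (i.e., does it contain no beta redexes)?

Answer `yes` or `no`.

Answer: yes

Derivation:
Term: (((p (\f.(\g.(\h.(f (g h)))))) w) u)
No beta redexes found.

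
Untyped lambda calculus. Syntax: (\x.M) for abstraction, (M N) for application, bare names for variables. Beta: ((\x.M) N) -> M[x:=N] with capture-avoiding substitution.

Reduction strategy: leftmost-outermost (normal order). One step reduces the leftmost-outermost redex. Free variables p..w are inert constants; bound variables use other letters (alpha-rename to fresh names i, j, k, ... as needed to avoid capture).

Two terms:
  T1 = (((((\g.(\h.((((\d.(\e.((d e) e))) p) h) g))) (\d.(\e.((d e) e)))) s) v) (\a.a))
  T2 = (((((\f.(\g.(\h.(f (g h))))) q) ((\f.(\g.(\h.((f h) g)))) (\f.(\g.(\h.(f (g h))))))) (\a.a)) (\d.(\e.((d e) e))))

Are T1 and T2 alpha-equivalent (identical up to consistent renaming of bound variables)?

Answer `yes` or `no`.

Answer: no

Derivation:
Term 1: (((((\g.(\h.((((\d.(\e.((d e) e))) p) h) g))) (\d.(\e.((d e) e)))) s) v) (\a.a))
Term 2: (((((\f.(\g.(\h.(f (g h))))) q) ((\f.(\g.(\h.((f h) g)))) (\f.(\g.(\h.(f (g h))))))) (\a.a)) (\d.(\e.((d e) e))))
Alpha-equivalence: compare structure up to binder renaming.
Result: False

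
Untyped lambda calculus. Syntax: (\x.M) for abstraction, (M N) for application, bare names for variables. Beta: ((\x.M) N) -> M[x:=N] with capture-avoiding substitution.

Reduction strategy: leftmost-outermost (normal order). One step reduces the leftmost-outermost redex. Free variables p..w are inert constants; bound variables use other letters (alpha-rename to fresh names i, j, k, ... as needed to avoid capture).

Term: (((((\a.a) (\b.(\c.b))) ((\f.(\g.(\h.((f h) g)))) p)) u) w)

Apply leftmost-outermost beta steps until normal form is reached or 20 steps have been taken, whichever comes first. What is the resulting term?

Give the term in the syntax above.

Answer: (\h.((p h) w))

Derivation:
Step 0: (((((\a.a) (\b.(\c.b))) ((\f.(\g.(\h.((f h) g)))) p)) u) w)
Step 1: ((((\b.(\c.b)) ((\f.(\g.(\h.((f h) g)))) p)) u) w)
Step 2: (((\c.((\f.(\g.(\h.((f h) g)))) p)) u) w)
Step 3: (((\f.(\g.(\h.((f h) g)))) p) w)
Step 4: ((\g.(\h.((p h) g))) w)
Step 5: (\h.((p h) w))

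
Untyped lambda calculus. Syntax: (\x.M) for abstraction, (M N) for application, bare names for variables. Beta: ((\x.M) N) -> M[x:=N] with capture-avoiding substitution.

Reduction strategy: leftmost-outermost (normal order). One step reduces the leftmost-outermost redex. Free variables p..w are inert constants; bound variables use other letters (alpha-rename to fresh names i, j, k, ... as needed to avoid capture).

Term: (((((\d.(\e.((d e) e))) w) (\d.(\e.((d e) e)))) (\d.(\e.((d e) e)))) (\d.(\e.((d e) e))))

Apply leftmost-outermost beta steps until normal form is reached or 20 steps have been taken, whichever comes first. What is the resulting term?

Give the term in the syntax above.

Answer: ((((w (\d.(\e.((d e) e)))) (\d.(\e.((d e) e)))) (\d.(\e.((d e) e)))) (\d.(\e.((d e) e))))

Derivation:
Step 0: (((((\d.(\e.((d e) e))) w) (\d.(\e.((d e) e)))) (\d.(\e.((d e) e)))) (\d.(\e.((d e) e))))
Step 1: ((((\e.((w e) e)) (\d.(\e.((d e) e)))) (\d.(\e.((d e) e)))) (\d.(\e.((d e) e))))
Step 2: ((((w (\d.(\e.((d e) e)))) (\d.(\e.((d e) e)))) (\d.(\e.((d e) e)))) (\d.(\e.((d e) e))))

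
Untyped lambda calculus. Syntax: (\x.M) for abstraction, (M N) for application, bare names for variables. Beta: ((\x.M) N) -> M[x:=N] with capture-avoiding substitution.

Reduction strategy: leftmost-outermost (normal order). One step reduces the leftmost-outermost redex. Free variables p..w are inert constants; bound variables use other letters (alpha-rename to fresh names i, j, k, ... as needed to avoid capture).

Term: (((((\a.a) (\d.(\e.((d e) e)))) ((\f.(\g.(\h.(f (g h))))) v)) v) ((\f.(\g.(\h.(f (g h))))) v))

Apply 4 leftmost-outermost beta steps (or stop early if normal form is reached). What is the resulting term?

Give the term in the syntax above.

Step 0: (((((\a.a) (\d.(\e.((d e) e)))) ((\f.(\g.(\h.(f (g h))))) v)) v) ((\f.(\g.(\h.(f (g h))))) v))
Step 1: ((((\d.(\e.((d e) e))) ((\f.(\g.(\h.(f (g h))))) v)) v) ((\f.(\g.(\h.(f (g h))))) v))
Step 2: (((\e.((((\f.(\g.(\h.(f (g h))))) v) e) e)) v) ((\f.(\g.(\h.(f (g h))))) v))
Step 3: (((((\f.(\g.(\h.(f (g h))))) v) v) v) ((\f.(\g.(\h.(f (g h))))) v))
Step 4: ((((\g.(\h.(v (g h)))) v) v) ((\f.(\g.(\h.(f (g h))))) v))

Answer: ((((\g.(\h.(v (g h)))) v) v) ((\f.(\g.(\h.(f (g h))))) v))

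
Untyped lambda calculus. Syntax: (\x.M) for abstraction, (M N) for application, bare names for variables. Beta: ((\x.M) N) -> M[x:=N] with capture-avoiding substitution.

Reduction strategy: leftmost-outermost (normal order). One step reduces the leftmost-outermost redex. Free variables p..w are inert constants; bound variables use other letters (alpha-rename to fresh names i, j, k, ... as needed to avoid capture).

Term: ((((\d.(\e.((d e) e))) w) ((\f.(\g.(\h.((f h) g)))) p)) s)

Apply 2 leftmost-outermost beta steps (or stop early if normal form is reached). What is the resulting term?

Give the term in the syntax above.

Answer: (((w ((\f.(\g.(\h.((f h) g)))) p)) ((\f.(\g.(\h.((f h) g)))) p)) s)

Derivation:
Step 0: ((((\d.(\e.((d e) e))) w) ((\f.(\g.(\h.((f h) g)))) p)) s)
Step 1: (((\e.((w e) e)) ((\f.(\g.(\h.((f h) g)))) p)) s)
Step 2: (((w ((\f.(\g.(\h.((f h) g)))) p)) ((\f.(\g.(\h.((f h) g)))) p)) s)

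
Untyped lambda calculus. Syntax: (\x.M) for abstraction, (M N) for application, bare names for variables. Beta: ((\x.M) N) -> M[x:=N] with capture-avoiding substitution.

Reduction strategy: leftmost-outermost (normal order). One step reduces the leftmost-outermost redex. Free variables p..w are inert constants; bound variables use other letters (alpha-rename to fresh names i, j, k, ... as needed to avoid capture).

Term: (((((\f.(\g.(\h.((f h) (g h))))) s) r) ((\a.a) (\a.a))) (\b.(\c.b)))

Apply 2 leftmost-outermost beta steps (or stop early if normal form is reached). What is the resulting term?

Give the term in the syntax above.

Answer: (((\h.((s h) (r h))) ((\a.a) (\a.a))) (\b.(\c.b)))

Derivation:
Step 0: (((((\f.(\g.(\h.((f h) (g h))))) s) r) ((\a.a) (\a.a))) (\b.(\c.b)))
Step 1: ((((\g.(\h.((s h) (g h)))) r) ((\a.a) (\a.a))) (\b.(\c.b)))
Step 2: (((\h.((s h) (r h))) ((\a.a) (\a.a))) (\b.(\c.b)))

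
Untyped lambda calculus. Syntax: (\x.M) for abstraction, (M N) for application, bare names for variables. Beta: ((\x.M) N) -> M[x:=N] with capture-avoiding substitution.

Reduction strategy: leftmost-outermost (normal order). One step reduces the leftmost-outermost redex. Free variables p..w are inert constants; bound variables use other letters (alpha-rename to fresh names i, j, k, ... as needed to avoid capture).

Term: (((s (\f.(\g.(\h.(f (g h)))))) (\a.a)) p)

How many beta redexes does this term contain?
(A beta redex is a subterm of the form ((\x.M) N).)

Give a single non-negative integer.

Answer: 0

Derivation:
Term: (((s (\f.(\g.(\h.(f (g h)))))) (\a.a)) p)
  (no redexes)
Total redexes: 0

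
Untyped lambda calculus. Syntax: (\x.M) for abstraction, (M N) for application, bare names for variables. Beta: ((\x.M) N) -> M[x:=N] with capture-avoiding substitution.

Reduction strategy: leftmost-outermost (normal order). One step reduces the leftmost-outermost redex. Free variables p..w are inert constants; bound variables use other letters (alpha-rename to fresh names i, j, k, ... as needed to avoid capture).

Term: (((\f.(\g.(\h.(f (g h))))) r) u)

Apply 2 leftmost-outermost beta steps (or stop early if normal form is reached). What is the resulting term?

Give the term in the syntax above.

Answer: (\h.(r (u h)))

Derivation:
Step 0: (((\f.(\g.(\h.(f (g h))))) r) u)
Step 1: ((\g.(\h.(r (g h)))) u)
Step 2: (\h.(r (u h)))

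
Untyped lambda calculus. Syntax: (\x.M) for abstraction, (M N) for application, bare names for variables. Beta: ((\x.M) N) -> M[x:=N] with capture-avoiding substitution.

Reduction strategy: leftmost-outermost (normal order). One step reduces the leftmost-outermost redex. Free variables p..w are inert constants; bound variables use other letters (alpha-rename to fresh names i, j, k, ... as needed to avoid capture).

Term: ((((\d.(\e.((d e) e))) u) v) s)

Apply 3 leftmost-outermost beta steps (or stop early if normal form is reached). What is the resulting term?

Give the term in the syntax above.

Answer: (((u v) v) s)

Derivation:
Step 0: ((((\d.(\e.((d e) e))) u) v) s)
Step 1: (((\e.((u e) e)) v) s)
Step 2: (((u v) v) s)
Step 3: (normal form reached)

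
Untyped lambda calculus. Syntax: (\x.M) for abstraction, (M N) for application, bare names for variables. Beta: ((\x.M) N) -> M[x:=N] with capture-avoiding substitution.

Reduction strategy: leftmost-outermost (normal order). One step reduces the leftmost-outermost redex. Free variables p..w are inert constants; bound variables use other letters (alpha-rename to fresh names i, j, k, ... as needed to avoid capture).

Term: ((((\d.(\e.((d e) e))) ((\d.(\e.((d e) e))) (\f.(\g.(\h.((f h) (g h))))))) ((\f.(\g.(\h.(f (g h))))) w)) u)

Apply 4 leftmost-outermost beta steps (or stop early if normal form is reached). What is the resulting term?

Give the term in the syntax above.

Answer: (((((\f.(\g.(\h.((f h) (g h))))) ((\f.(\g.(\h.(f (g h))))) w)) ((\f.(\g.(\h.(f (g h))))) w)) ((\f.(\g.(\h.(f (g h))))) w)) u)

Derivation:
Step 0: ((((\d.(\e.((d e) e))) ((\d.(\e.((d e) e))) (\f.(\g.(\h.((f h) (g h))))))) ((\f.(\g.(\h.(f (g h))))) w)) u)
Step 1: (((\e.((((\d.(\e.((d e) e))) (\f.(\g.(\h.((f h) (g h)))))) e) e)) ((\f.(\g.(\h.(f (g h))))) w)) u)
Step 2: (((((\d.(\e.((d e) e))) (\f.(\g.(\h.((f h) (g h)))))) ((\f.(\g.(\h.(f (g h))))) w)) ((\f.(\g.(\h.(f (g h))))) w)) u)
Step 3: ((((\e.(((\f.(\g.(\h.((f h) (g h))))) e) e)) ((\f.(\g.(\h.(f (g h))))) w)) ((\f.(\g.(\h.(f (g h))))) w)) u)
Step 4: (((((\f.(\g.(\h.((f h) (g h))))) ((\f.(\g.(\h.(f (g h))))) w)) ((\f.(\g.(\h.(f (g h))))) w)) ((\f.(\g.(\h.(f (g h))))) w)) u)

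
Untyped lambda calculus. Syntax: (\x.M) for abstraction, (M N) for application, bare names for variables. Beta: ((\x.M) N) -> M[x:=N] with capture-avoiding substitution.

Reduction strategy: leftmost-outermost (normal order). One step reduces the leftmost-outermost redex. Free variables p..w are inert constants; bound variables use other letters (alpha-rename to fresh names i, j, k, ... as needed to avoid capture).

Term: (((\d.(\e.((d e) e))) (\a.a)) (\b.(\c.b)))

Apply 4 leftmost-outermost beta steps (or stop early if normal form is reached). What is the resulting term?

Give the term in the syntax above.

Answer: (\c.(\b.(\c.b)))

Derivation:
Step 0: (((\d.(\e.((d e) e))) (\a.a)) (\b.(\c.b)))
Step 1: ((\e.(((\a.a) e) e)) (\b.(\c.b)))
Step 2: (((\a.a) (\b.(\c.b))) (\b.(\c.b)))
Step 3: ((\b.(\c.b)) (\b.(\c.b)))
Step 4: (\c.(\b.(\c.b)))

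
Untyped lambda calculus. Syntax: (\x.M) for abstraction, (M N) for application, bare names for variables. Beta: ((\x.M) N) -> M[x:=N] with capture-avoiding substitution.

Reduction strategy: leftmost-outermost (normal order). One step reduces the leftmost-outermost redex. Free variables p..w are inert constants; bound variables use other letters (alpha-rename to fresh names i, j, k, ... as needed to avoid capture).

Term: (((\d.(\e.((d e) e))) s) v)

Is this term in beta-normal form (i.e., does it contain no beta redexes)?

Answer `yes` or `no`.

Term: (((\d.(\e.((d e) e))) s) v)
Found 1 beta redex(es).

Answer: no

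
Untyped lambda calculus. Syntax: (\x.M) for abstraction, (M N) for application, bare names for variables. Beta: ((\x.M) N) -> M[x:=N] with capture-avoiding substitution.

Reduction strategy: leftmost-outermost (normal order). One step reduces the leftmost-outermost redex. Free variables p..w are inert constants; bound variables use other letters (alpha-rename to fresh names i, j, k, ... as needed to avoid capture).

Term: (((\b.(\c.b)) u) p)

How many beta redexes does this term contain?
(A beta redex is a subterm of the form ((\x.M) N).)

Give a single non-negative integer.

Term: (((\b.(\c.b)) u) p)
  Redex: ((\b.(\c.b)) u)
Total redexes: 1

Answer: 1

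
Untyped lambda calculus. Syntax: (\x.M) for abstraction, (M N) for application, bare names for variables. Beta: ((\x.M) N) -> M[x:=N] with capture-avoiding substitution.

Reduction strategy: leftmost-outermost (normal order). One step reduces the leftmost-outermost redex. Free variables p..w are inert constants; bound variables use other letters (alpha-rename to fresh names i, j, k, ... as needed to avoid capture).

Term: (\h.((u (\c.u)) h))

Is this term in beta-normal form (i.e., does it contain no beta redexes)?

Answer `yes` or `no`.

Term: (\h.((u (\c.u)) h))
No beta redexes found.

Answer: yes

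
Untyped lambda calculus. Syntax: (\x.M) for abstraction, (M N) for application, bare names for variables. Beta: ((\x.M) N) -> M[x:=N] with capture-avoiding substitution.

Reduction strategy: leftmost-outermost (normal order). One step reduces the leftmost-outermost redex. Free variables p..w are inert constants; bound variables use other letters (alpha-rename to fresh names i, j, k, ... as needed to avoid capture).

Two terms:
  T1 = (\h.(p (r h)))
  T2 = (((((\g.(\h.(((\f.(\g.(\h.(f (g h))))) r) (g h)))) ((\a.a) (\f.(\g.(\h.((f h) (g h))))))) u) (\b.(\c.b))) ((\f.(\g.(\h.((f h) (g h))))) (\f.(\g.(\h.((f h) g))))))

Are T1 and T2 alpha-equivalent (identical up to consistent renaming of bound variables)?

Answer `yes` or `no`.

Answer: no

Derivation:
Term 1: (\h.(p (r h)))
Term 2: (((((\g.(\h.(((\f.(\g.(\h.(f (g h))))) r) (g h)))) ((\a.a) (\f.(\g.(\h.((f h) (g h))))))) u) (\b.(\c.b))) ((\f.(\g.(\h.((f h) (g h))))) (\f.(\g.(\h.((f h) g))))))
Alpha-equivalence: compare structure up to binder renaming.
Result: False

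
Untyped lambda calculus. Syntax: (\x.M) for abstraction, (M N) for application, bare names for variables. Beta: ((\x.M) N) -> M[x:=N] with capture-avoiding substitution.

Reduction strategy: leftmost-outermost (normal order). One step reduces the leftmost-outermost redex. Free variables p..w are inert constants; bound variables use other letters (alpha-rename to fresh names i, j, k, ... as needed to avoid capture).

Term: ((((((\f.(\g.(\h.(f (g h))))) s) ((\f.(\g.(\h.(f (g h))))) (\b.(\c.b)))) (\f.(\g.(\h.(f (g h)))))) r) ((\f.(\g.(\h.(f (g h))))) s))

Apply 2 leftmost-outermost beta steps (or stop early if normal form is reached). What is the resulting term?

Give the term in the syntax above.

Step 0: ((((((\f.(\g.(\h.(f (g h))))) s) ((\f.(\g.(\h.(f (g h))))) (\b.(\c.b)))) (\f.(\g.(\h.(f (g h)))))) r) ((\f.(\g.(\h.(f (g h))))) s))
Step 1: (((((\g.(\h.(s (g h)))) ((\f.(\g.(\h.(f (g h))))) (\b.(\c.b)))) (\f.(\g.(\h.(f (g h)))))) r) ((\f.(\g.(\h.(f (g h))))) s))
Step 2: ((((\h.(s (((\f.(\g.(\h.(f (g h))))) (\b.(\c.b))) h))) (\f.(\g.(\h.(f (g h)))))) r) ((\f.(\g.(\h.(f (g h))))) s))

Answer: ((((\h.(s (((\f.(\g.(\h.(f (g h))))) (\b.(\c.b))) h))) (\f.(\g.(\h.(f (g h)))))) r) ((\f.(\g.(\h.(f (g h))))) s))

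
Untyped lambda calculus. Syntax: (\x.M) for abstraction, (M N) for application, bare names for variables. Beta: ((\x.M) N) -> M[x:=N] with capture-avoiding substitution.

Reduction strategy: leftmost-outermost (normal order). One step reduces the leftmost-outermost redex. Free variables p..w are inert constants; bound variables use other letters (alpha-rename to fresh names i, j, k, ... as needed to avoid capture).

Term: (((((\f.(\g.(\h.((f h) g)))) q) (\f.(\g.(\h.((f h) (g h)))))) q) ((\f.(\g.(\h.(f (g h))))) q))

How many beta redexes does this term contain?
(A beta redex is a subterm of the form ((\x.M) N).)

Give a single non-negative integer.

Answer: 2

Derivation:
Term: (((((\f.(\g.(\h.((f h) g)))) q) (\f.(\g.(\h.((f h) (g h)))))) q) ((\f.(\g.(\h.(f (g h))))) q))
  Redex: ((\f.(\g.(\h.((f h) g)))) q)
  Redex: ((\f.(\g.(\h.(f (g h))))) q)
Total redexes: 2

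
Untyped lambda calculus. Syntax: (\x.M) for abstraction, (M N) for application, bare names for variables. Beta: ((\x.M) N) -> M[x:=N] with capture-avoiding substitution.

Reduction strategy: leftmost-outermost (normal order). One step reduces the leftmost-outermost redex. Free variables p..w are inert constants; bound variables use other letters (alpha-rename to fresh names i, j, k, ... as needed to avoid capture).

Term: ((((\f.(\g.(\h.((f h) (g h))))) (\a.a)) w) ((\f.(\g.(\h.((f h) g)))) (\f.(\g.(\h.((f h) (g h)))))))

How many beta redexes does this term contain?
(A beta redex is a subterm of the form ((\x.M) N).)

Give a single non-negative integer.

Answer: 2

Derivation:
Term: ((((\f.(\g.(\h.((f h) (g h))))) (\a.a)) w) ((\f.(\g.(\h.((f h) g)))) (\f.(\g.(\h.((f h) (g h)))))))
  Redex: ((\f.(\g.(\h.((f h) (g h))))) (\a.a))
  Redex: ((\f.(\g.(\h.((f h) g)))) (\f.(\g.(\h.((f h) (g h))))))
Total redexes: 2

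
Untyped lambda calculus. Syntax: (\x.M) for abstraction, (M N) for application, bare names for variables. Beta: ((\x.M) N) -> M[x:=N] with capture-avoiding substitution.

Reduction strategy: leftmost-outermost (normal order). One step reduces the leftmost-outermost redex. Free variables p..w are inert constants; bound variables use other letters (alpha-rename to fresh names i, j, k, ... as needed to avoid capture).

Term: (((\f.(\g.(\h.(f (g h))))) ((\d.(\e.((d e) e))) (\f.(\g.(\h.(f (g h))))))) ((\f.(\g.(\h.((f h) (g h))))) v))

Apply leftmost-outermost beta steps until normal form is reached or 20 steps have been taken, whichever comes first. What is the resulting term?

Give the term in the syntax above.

Answer: (\h.(\i.((v ((v i) (h i))) (h ((v i) (h i))))))

Derivation:
Step 0: (((\f.(\g.(\h.(f (g h))))) ((\d.(\e.((d e) e))) (\f.(\g.(\h.(f (g h))))))) ((\f.(\g.(\h.((f h) (g h))))) v))
Step 1: ((\g.(\h.(((\d.(\e.((d e) e))) (\f.(\g.(\h.(f (g h)))))) (g h)))) ((\f.(\g.(\h.((f h) (g h))))) v))
Step 2: (\h.(((\d.(\e.((d e) e))) (\f.(\g.(\h.(f (g h)))))) (((\f.(\g.(\h.((f h) (g h))))) v) h)))
Step 3: (\h.((\e.(((\f.(\g.(\h.(f (g h))))) e) e)) (((\f.(\g.(\h.((f h) (g h))))) v) h)))
Step 4: (\h.(((\f.(\g.(\h.(f (g h))))) (((\f.(\g.(\h.((f h) (g h))))) v) h)) (((\f.(\g.(\h.((f h) (g h))))) v) h)))
Step 5: (\h.((\g.(\i.((((\f.(\g.(\h.((f h) (g h))))) v) h) (g i)))) (((\f.(\g.(\h.((f h) (g h))))) v) h)))
Step 6: (\h.(\i.((((\f.(\g.(\h.((f h) (g h))))) v) h) ((((\f.(\g.(\h.((f h) (g h))))) v) h) i))))
Step 7: (\h.(\i.(((\g.(\h.((v h) (g h)))) h) ((((\f.(\g.(\h.((f h) (g h))))) v) h) i))))
Step 8: (\h.(\i.((\i.((v i) (h i))) ((((\f.(\g.(\h.((f h) (g h))))) v) h) i))))
Step 9: (\h.(\i.((v ((((\f.(\g.(\h.((f h) (g h))))) v) h) i)) (h ((((\f.(\g.(\h.((f h) (g h))))) v) h) i)))))
Step 10: (\h.(\i.((v (((\g.(\h.((v h) (g h)))) h) i)) (h ((((\f.(\g.(\h.((f h) (g h))))) v) h) i)))))
Step 11: (\h.(\i.((v ((\i.((v i) (h i))) i)) (h ((((\f.(\g.(\h.((f h) (g h))))) v) h) i)))))
Step 12: (\h.(\i.((v ((v i) (h i))) (h ((((\f.(\g.(\h.((f h) (g h))))) v) h) i)))))
Step 13: (\h.(\i.((v ((v i) (h i))) (h (((\g.(\h.((v h) (g h)))) h) i)))))
Step 14: (\h.(\i.((v ((v i) (h i))) (h ((\i.((v i) (h i))) i)))))
Step 15: (\h.(\i.((v ((v i) (h i))) (h ((v i) (h i))))))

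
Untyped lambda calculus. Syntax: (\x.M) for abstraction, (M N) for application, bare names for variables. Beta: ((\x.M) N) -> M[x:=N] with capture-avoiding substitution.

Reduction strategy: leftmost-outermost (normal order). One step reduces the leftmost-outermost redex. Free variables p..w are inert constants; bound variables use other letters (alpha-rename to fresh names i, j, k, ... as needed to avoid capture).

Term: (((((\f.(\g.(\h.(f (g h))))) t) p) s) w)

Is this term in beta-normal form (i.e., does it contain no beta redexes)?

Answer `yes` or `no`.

Term: (((((\f.(\g.(\h.(f (g h))))) t) p) s) w)
Found 1 beta redex(es).

Answer: no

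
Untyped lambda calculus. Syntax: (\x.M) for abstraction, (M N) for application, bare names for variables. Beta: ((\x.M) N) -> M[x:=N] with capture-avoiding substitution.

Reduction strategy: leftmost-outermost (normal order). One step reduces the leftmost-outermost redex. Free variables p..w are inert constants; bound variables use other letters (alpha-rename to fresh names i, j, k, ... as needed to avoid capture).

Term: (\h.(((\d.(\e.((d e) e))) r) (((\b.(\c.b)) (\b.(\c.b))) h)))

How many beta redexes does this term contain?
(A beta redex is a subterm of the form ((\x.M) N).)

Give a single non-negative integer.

Term: (\h.(((\d.(\e.((d e) e))) r) (((\b.(\c.b)) (\b.(\c.b))) h)))
  Redex: ((\d.(\e.((d e) e))) r)
  Redex: ((\b.(\c.b)) (\b.(\c.b)))
Total redexes: 2

Answer: 2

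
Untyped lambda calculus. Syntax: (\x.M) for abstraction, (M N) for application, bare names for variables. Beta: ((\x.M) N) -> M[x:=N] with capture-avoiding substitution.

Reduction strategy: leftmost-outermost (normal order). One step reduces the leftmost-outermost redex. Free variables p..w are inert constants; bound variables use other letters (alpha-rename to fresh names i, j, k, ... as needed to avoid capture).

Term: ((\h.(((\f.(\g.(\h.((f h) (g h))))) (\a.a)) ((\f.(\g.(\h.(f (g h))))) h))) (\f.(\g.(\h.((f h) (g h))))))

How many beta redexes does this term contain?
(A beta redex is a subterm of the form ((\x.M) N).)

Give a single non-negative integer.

Answer: 3

Derivation:
Term: ((\h.(((\f.(\g.(\h.((f h) (g h))))) (\a.a)) ((\f.(\g.(\h.(f (g h))))) h))) (\f.(\g.(\h.((f h) (g h))))))
  Redex: ((\h.(((\f.(\g.(\h.((f h) (g h))))) (\a.a)) ((\f.(\g.(\h.(f (g h))))) h))) (\f.(\g.(\h.((f h) (g h))))))
  Redex: ((\f.(\g.(\h.((f h) (g h))))) (\a.a))
  Redex: ((\f.(\g.(\h.(f (g h))))) h)
Total redexes: 3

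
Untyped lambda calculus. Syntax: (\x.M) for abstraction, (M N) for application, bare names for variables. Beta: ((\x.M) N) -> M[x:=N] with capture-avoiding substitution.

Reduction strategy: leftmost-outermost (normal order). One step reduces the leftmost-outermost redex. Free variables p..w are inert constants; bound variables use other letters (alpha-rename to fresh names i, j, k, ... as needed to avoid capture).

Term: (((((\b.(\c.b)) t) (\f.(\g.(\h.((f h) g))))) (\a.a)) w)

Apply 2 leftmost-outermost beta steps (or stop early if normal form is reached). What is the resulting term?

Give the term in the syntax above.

Answer: ((t (\a.a)) w)

Derivation:
Step 0: (((((\b.(\c.b)) t) (\f.(\g.(\h.((f h) g))))) (\a.a)) w)
Step 1: ((((\c.t) (\f.(\g.(\h.((f h) g))))) (\a.a)) w)
Step 2: ((t (\a.a)) w)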